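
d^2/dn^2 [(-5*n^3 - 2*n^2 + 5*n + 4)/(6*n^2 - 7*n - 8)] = 2*(-389*n^3 - 696*n^2 - 744*n - 20)/(216*n^6 - 756*n^5 + 18*n^4 + 1673*n^3 - 24*n^2 - 1344*n - 512)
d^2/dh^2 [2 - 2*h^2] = -4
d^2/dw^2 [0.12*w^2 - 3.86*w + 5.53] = 0.240000000000000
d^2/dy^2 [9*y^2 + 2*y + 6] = 18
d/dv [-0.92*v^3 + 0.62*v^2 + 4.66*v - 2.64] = -2.76*v^2 + 1.24*v + 4.66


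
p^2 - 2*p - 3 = (p - 3)*(p + 1)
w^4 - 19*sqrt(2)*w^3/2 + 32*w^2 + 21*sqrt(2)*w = w*(w - 7*sqrt(2))*(w - 3*sqrt(2))*(w + sqrt(2)/2)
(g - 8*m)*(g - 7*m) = g^2 - 15*g*m + 56*m^2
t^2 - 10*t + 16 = (t - 8)*(t - 2)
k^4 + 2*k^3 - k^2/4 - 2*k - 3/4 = (k - 1)*(k + 1/2)*(k + 1)*(k + 3/2)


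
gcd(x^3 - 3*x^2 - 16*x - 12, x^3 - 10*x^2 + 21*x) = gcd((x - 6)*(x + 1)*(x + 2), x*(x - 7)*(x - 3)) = 1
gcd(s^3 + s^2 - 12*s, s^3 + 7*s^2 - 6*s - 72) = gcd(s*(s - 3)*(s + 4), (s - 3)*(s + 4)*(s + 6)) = s^2 + s - 12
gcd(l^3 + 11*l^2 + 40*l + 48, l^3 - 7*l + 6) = l + 3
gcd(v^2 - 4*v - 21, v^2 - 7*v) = v - 7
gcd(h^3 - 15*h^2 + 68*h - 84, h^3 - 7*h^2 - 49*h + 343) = h - 7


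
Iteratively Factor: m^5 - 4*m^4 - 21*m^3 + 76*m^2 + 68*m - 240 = (m - 5)*(m^4 + m^3 - 16*m^2 - 4*m + 48) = (m - 5)*(m - 2)*(m^3 + 3*m^2 - 10*m - 24) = (m - 5)*(m - 2)*(m + 4)*(m^2 - m - 6) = (m - 5)*(m - 2)*(m + 2)*(m + 4)*(m - 3)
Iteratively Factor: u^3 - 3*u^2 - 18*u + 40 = (u - 2)*(u^2 - u - 20) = (u - 2)*(u + 4)*(u - 5)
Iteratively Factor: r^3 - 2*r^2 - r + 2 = (r - 1)*(r^2 - r - 2) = (r - 1)*(r + 1)*(r - 2)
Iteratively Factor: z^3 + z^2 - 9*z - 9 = (z - 3)*(z^2 + 4*z + 3) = (z - 3)*(z + 3)*(z + 1)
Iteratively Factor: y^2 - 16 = (y + 4)*(y - 4)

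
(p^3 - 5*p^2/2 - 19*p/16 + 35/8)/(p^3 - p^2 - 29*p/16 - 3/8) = (16*p^2 - 8*p - 35)/(16*p^2 + 16*p + 3)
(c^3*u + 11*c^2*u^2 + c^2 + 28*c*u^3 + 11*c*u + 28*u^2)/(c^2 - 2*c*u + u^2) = (c^3*u + 11*c^2*u^2 + c^2 + 28*c*u^3 + 11*c*u + 28*u^2)/(c^2 - 2*c*u + u^2)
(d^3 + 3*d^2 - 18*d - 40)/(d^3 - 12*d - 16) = (d + 5)/(d + 2)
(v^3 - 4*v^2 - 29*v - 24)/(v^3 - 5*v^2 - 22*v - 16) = (v + 3)/(v + 2)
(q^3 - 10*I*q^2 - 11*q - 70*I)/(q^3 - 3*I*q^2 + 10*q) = (q - 7*I)/q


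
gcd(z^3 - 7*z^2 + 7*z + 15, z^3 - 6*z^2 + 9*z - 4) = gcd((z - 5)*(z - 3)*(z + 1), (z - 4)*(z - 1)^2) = 1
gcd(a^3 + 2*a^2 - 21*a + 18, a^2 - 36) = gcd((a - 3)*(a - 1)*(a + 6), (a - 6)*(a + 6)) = a + 6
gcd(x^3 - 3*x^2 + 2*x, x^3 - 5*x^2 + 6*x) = x^2 - 2*x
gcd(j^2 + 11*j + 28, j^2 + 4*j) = j + 4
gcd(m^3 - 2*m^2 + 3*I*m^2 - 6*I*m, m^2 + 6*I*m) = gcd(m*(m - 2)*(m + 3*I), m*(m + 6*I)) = m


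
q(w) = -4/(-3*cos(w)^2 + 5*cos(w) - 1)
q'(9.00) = -0.27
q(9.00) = 0.50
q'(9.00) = -0.27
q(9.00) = 0.50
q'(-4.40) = -3.28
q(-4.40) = 1.42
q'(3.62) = 0.31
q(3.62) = 0.51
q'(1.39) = -393.82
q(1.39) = 20.21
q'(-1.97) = 2.34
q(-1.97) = 1.18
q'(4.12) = 1.24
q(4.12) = 0.85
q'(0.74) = -1.38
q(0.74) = -3.79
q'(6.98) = -0.89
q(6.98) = -3.74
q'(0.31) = 0.80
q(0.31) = -3.84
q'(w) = -4*(-6*sin(w)*cos(w) + 5*sin(w))/(-3*cos(w)^2 + 5*cos(w) - 1)^2 = 4*(6*cos(w) - 5)*sin(w)/(3*cos(w)^2 - 5*cos(w) + 1)^2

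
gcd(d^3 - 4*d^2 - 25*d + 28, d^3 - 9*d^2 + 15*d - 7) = d^2 - 8*d + 7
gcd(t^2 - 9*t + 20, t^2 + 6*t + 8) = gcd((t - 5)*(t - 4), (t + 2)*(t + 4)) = 1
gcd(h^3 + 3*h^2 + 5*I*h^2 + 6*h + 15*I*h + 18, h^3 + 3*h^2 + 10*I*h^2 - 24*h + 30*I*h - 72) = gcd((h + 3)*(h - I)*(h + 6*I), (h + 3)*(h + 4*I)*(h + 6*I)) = h^2 + h*(3 + 6*I) + 18*I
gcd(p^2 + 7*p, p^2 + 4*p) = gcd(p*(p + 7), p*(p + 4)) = p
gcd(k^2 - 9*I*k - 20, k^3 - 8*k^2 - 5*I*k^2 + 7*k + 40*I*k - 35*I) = k - 5*I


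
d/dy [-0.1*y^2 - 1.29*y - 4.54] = -0.2*y - 1.29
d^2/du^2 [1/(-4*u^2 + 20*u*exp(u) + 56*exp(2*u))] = ((-u^2 + 5*u*exp(u) + 14*exp(2*u))*(-5*u*exp(u) - 56*exp(2*u) - 10*exp(u) + 2) + 2*(5*u*exp(u) - 2*u + 28*exp(2*u) + 5*exp(u))^2)/(4*(-u^2 + 5*u*exp(u) + 14*exp(2*u))^3)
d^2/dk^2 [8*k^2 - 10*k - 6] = 16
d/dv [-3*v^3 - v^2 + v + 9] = -9*v^2 - 2*v + 1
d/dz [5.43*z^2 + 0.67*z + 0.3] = 10.86*z + 0.67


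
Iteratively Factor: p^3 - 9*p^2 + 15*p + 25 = (p + 1)*(p^2 - 10*p + 25) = (p - 5)*(p + 1)*(p - 5)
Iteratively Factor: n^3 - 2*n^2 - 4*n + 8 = (n - 2)*(n^2 - 4) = (n - 2)*(n + 2)*(n - 2)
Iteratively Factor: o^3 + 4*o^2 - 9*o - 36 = (o + 3)*(o^2 + o - 12) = (o - 3)*(o + 3)*(o + 4)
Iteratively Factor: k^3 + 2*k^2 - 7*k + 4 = (k - 1)*(k^2 + 3*k - 4) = (k - 1)*(k + 4)*(k - 1)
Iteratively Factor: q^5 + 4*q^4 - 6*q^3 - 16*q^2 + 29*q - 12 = (q + 3)*(q^4 + q^3 - 9*q^2 + 11*q - 4) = (q - 1)*(q + 3)*(q^3 + 2*q^2 - 7*q + 4) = (q - 1)^2*(q + 3)*(q^2 + 3*q - 4) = (q - 1)^3*(q + 3)*(q + 4)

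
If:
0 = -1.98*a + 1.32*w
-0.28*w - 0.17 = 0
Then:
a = -0.40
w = -0.61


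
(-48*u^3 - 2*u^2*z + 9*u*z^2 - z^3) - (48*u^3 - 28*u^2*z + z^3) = -96*u^3 + 26*u^2*z + 9*u*z^2 - 2*z^3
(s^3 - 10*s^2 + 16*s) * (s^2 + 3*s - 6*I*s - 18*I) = s^5 - 7*s^4 - 6*I*s^4 - 14*s^3 + 42*I*s^3 + 48*s^2 + 84*I*s^2 - 288*I*s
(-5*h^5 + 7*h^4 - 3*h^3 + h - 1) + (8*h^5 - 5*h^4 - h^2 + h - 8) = 3*h^5 + 2*h^4 - 3*h^3 - h^2 + 2*h - 9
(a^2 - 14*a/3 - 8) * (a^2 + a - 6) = a^4 - 11*a^3/3 - 56*a^2/3 + 20*a + 48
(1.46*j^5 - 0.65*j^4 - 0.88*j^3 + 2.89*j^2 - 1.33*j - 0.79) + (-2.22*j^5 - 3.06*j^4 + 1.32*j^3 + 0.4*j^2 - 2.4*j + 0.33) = -0.76*j^5 - 3.71*j^4 + 0.44*j^3 + 3.29*j^2 - 3.73*j - 0.46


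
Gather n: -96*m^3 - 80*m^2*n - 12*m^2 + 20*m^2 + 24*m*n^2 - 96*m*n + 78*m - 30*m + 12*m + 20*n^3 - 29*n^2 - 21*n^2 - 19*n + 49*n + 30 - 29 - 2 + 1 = -96*m^3 + 8*m^2 + 60*m + 20*n^3 + n^2*(24*m - 50) + n*(-80*m^2 - 96*m + 30)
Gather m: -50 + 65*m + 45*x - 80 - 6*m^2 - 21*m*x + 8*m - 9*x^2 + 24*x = -6*m^2 + m*(73 - 21*x) - 9*x^2 + 69*x - 130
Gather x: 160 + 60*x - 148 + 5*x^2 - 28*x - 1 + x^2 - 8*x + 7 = 6*x^2 + 24*x + 18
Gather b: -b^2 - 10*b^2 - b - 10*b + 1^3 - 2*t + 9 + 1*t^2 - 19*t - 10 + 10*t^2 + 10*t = -11*b^2 - 11*b + 11*t^2 - 11*t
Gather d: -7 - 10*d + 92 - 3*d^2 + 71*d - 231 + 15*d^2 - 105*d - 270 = 12*d^2 - 44*d - 416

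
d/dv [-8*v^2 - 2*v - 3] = -16*v - 2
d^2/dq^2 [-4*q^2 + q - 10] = -8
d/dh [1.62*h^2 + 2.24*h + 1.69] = 3.24*h + 2.24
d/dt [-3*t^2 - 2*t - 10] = -6*t - 2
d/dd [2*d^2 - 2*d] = 4*d - 2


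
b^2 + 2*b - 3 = (b - 1)*(b + 3)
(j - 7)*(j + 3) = j^2 - 4*j - 21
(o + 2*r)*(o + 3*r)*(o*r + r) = o^3*r + 5*o^2*r^2 + o^2*r + 6*o*r^3 + 5*o*r^2 + 6*r^3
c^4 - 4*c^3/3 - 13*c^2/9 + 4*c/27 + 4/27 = (c - 2)*(c - 1/3)*(c + 1/3)*(c + 2/3)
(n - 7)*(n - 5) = n^2 - 12*n + 35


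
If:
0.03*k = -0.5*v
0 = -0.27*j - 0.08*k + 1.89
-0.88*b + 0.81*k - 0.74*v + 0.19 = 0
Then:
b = 0.215909090909091 - 16.1818181818182*v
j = 4.93827160493827*v + 7.0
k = -16.6666666666667*v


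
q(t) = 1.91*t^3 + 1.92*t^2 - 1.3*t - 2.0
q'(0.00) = -1.30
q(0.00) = -2.00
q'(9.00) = 497.39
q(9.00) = 1534.21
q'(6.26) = 247.28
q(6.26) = 533.65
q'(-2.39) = 22.25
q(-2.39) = -14.00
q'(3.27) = 72.53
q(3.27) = 81.06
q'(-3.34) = 49.80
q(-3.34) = -47.41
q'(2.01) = 29.57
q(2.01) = 18.65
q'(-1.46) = 5.31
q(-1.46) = -1.95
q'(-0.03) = -1.41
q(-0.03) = -1.96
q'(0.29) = 0.30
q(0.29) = -2.17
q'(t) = 5.73*t^2 + 3.84*t - 1.3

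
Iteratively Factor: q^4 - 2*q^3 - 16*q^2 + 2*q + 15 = (q + 1)*(q^3 - 3*q^2 - 13*q + 15) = (q - 1)*(q + 1)*(q^2 - 2*q - 15) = (q - 1)*(q + 1)*(q + 3)*(q - 5)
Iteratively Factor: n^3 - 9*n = (n)*(n^2 - 9) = n*(n - 3)*(n + 3)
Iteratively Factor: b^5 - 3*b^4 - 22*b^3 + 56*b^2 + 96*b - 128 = (b - 4)*(b^4 + b^3 - 18*b^2 - 16*b + 32) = (b - 4)*(b + 4)*(b^3 - 3*b^2 - 6*b + 8) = (b - 4)*(b + 2)*(b + 4)*(b^2 - 5*b + 4) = (b - 4)^2*(b + 2)*(b + 4)*(b - 1)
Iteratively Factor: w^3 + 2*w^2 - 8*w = (w + 4)*(w^2 - 2*w) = (w - 2)*(w + 4)*(w)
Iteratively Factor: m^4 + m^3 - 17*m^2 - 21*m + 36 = (m + 3)*(m^3 - 2*m^2 - 11*m + 12) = (m - 4)*(m + 3)*(m^2 + 2*m - 3) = (m - 4)*(m + 3)^2*(m - 1)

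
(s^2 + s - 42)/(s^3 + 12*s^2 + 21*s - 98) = (s - 6)/(s^2 + 5*s - 14)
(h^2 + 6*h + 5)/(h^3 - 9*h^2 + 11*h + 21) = (h + 5)/(h^2 - 10*h + 21)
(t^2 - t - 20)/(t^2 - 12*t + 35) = (t + 4)/(t - 7)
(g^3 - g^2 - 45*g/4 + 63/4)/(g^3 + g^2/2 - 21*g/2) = (g - 3/2)/g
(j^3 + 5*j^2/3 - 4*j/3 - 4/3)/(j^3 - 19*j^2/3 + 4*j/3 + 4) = (j + 2)/(j - 6)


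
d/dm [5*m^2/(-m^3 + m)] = 5*(m^2 + 1)/(m^2 - 1)^2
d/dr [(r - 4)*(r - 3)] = 2*r - 7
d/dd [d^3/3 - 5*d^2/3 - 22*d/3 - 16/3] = d^2 - 10*d/3 - 22/3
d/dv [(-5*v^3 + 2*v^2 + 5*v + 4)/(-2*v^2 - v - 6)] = 2*(5*v^4 + 5*v^3 + 49*v^2 - 4*v - 13)/(4*v^4 + 4*v^3 + 25*v^2 + 12*v + 36)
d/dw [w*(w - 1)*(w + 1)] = 3*w^2 - 1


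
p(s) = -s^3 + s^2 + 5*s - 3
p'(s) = -3*s^2 + 2*s + 5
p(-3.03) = 18.85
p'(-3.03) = -28.60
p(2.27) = 1.81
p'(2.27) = -5.92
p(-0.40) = -4.78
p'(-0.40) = 3.72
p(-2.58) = 7.93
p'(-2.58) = -20.13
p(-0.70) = -5.67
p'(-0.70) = 2.13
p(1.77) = 3.44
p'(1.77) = -0.86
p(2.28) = 1.75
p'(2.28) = -6.04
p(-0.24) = -4.13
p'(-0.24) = 4.35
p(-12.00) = 1809.00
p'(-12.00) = -451.00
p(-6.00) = 219.00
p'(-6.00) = -115.00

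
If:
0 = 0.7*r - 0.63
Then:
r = 0.90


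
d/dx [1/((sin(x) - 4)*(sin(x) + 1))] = (3 - 2*sin(x))*cos(x)/((sin(x) - 4)^2*(sin(x) + 1)^2)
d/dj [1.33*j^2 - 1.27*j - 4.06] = 2.66*j - 1.27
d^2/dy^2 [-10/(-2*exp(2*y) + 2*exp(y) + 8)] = 5*((1 - 4*exp(y))*(-exp(2*y) + exp(y) + 4) - 2*(2*exp(y) - 1)^2*exp(y))*exp(y)/(-exp(2*y) + exp(y) + 4)^3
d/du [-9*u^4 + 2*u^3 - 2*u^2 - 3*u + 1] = -36*u^3 + 6*u^2 - 4*u - 3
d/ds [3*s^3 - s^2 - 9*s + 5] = 9*s^2 - 2*s - 9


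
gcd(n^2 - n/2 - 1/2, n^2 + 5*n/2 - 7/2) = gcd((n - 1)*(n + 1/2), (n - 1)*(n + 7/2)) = n - 1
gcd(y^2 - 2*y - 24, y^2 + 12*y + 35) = 1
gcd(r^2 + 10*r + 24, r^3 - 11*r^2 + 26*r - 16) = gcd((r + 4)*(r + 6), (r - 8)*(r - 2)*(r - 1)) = 1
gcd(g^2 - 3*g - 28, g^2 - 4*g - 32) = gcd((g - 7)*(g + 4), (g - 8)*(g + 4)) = g + 4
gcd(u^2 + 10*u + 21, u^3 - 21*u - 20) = 1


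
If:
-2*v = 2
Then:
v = -1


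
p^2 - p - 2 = (p - 2)*(p + 1)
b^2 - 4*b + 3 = (b - 3)*(b - 1)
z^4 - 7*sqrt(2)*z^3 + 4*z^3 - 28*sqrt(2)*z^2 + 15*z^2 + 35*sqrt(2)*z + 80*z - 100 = (z - 1)*(z + 5)*(z - 5*sqrt(2))*(z - 2*sqrt(2))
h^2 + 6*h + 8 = (h + 2)*(h + 4)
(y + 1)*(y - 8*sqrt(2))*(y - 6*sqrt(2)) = y^3 - 14*sqrt(2)*y^2 + y^2 - 14*sqrt(2)*y + 96*y + 96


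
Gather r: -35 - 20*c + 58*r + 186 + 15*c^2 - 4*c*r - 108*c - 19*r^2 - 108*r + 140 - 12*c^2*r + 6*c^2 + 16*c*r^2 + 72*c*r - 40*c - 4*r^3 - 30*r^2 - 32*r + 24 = 21*c^2 - 168*c - 4*r^3 + r^2*(16*c - 49) + r*(-12*c^2 + 68*c - 82) + 315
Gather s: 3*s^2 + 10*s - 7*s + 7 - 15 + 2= 3*s^2 + 3*s - 6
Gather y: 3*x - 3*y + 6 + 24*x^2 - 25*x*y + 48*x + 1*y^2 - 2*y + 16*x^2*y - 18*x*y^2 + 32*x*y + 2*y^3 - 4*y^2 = 24*x^2 + 51*x + 2*y^3 + y^2*(-18*x - 3) + y*(16*x^2 + 7*x - 5) + 6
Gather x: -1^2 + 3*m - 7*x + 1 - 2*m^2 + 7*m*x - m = -2*m^2 + 2*m + x*(7*m - 7)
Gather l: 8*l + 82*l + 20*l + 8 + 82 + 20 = 110*l + 110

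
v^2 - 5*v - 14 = (v - 7)*(v + 2)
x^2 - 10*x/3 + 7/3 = (x - 7/3)*(x - 1)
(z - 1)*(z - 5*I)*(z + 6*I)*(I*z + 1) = I*z^4 - I*z^3 + 31*I*z^2 + 30*z - 31*I*z - 30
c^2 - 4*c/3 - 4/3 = (c - 2)*(c + 2/3)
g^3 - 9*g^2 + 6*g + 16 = (g - 8)*(g - 2)*(g + 1)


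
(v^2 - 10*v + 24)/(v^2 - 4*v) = (v - 6)/v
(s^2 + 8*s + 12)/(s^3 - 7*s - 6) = (s + 6)/(s^2 - 2*s - 3)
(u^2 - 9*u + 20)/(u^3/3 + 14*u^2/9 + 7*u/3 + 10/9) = 9*(u^2 - 9*u + 20)/(3*u^3 + 14*u^2 + 21*u + 10)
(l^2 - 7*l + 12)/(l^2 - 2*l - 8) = (l - 3)/(l + 2)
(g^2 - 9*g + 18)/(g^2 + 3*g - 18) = (g - 6)/(g + 6)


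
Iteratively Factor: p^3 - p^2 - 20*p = (p)*(p^2 - p - 20) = p*(p + 4)*(p - 5)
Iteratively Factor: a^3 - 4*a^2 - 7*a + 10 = (a - 5)*(a^2 + a - 2) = (a - 5)*(a - 1)*(a + 2)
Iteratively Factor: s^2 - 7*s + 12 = (s - 4)*(s - 3)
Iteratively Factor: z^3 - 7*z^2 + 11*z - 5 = (z - 1)*(z^2 - 6*z + 5) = (z - 5)*(z - 1)*(z - 1)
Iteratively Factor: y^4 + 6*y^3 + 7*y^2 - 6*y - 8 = (y + 4)*(y^3 + 2*y^2 - y - 2) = (y - 1)*(y + 4)*(y^2 + 3*y + 2) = (y - 1)*(y + 1)*(y + 4)*(y + 2)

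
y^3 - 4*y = y*(y - 2)*(y + 2)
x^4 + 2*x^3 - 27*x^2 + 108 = (x - 3)^2*(x + 2)*(x + 6)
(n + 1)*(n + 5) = n^2 + 6*n + 5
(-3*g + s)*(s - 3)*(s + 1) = -3*g*s^2 + 6*g*s + 9*g + s^3 - 2*s^2 - 3*s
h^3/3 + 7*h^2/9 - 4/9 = (h/3 + 1/3)*(h - 2/3)*(h + 2)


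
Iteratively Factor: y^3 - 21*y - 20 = (y + 4)*(y^2 - 4*y - 5) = (y - 5)*(y + 4)*(y + 1)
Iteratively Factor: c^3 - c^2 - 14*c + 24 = (c + 4)*(c^2 - 5*c + 6) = (c - 2)*(c + 4)*(c - 3)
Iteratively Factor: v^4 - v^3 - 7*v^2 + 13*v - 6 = (v + 3)*(v^3 - 4*v^2 + 5*v - 2) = (v - 1)*(v + 3)*(v^2 - 3*v + 2) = (v - 2)*(v - 1)*(v + 3)*(v - 1)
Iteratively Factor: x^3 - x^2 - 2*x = (x)*(x^2 - x - 2) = x*(x + 1)*(x - 2)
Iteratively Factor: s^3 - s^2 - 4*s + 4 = (s - 2)*(s^2 + s - 2) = (s - 2)*(s - 1)*(s + 2)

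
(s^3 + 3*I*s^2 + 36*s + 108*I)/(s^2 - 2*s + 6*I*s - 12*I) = (s^2 - 3*I*s + 18)/(s - 2)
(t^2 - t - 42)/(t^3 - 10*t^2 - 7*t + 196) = (t + 6)/(t^2 - 3*t - 28)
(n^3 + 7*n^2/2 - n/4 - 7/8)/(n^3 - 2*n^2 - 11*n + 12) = (8*n^3 + 28*n^2 - 2*n - 7)/(8*(n^3 - 2*n^2 - 11*n + 12))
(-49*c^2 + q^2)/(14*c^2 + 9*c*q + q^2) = (-7*c + q)/(2*c + q)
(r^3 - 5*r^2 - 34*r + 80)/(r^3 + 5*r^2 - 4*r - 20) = (r - 8)/(r + 2)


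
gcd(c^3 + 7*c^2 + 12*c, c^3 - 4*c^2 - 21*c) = c^2 + 3*c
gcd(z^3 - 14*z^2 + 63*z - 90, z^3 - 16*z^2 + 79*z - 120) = z^2 - 8*z + 15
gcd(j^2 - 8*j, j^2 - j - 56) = j - 8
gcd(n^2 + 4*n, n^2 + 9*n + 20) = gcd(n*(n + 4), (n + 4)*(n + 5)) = n + 4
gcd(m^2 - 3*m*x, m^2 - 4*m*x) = m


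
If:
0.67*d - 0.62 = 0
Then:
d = 0.93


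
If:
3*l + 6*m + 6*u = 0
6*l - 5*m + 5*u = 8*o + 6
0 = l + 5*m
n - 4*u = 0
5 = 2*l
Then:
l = 5/2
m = -1/2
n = -3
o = 31/32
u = -3/4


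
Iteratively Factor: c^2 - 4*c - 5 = (c - 5)*(c + 1)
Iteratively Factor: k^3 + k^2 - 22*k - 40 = (k + 2)*(k^2 - k - 20) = (k - 5)*(k + 2)*(k + 4)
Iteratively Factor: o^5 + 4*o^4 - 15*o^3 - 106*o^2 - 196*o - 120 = (o + 2)*(o^4 + 2*o^3 - 19*o^2 - 68*o - 60) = (o + 2)*(o + 3)*(o^3 - o^2 - 16*o - 20) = (o - 5)*(o + 2)*(o + 3)*(o^2 + 4*o + 4) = (o - 5)*(o + 2)^2*(o + 3)*(o + 2)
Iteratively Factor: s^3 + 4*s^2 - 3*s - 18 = (s + 3)*(s^2 + s - 6) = (s + 3)^2*(s - 2)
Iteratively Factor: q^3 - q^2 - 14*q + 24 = (q + 4)*(q^2 - 5*q + 6) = (q - 3)*(q + 4)*(q - 2)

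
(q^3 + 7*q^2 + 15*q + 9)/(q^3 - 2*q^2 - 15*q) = (q^2 + 4*q + 3)/(q*(q - 5))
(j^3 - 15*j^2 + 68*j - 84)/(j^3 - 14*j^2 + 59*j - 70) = (j - 6)/(j - 5)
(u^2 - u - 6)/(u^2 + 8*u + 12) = (u - 3)/(u + 6)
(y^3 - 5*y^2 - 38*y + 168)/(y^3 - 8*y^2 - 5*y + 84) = (y + 6)/(y + 3)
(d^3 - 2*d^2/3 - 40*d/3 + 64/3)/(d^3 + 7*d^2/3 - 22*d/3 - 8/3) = (3*d - 8)/(3*d + 1)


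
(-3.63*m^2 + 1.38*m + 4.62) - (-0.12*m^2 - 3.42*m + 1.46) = -3.51*m^2 + 4.8*m + 3.16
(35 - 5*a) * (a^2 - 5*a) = -5*a^3 + 60*a^2 - 175*a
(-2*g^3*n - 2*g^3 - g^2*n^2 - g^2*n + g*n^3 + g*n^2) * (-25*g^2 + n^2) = 50*g^5*n + 50*g^5 + 25*g^4*n^2 + 25*g^4*n - 27*g^3*n^3 - 27*g^3*n^2 - g^2*n^4 - g^2*n^3 + g*n^5 + g*n^4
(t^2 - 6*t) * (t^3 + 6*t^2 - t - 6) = t^5 - 37*t^3 + 36*t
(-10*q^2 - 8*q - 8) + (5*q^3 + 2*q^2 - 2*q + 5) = 5*q^3 - 8*q^2 - 10*q - 3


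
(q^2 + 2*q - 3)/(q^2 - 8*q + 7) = (q + 3)/(q - 7)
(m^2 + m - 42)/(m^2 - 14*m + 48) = (m + 7)/(m - 8)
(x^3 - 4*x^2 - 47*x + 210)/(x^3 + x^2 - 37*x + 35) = (x - 6)/(x - 1)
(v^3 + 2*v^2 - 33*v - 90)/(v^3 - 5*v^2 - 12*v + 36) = (v + 5)/(v - 2)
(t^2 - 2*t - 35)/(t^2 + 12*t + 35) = (t - 7)/(t + 7)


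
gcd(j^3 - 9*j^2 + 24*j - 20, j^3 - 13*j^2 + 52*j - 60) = j^2 - 7*j + 10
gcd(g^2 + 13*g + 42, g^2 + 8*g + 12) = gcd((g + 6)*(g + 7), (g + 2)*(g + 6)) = g + 6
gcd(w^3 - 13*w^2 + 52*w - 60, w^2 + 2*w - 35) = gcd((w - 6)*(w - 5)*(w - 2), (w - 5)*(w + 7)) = w - 5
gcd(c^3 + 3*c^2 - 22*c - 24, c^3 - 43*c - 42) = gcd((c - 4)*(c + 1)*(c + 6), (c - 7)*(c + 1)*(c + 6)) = c^2 + 7*c + 6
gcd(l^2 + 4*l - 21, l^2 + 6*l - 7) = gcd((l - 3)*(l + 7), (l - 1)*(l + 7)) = l + 7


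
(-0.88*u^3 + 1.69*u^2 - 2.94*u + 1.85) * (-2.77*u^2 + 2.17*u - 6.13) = 2.4376*u^5 - 6.5909*u^4 + 17.2055*u^3 - 21.864*u^2 + 22.0367*u - 11.3405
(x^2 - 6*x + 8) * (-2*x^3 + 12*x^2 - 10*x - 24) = -2*x^5 + 24*x^4 - 98*x^3 + 132*x^2 + 64*x - 192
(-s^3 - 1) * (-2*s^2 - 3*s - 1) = 2*s^5 + 3*s^4 + s^3 + 2*s^2 + 3*s + 1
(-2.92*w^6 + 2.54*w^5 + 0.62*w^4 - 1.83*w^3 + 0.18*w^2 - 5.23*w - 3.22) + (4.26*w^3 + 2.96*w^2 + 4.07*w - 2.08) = -2.92*w^6 + 2.54*w^5 + 0.62*w^4 + 2.43*w^3 + 3.14*w^2 - 1.16*w - 5.3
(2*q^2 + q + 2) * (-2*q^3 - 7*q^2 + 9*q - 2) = -4*q^5 - 16*q^4 + 7*q^3 - 9*q^2 + 16*q - 4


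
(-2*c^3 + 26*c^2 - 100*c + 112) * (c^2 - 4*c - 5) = -2*c^5 + 34*c^4 - 194*c^3 + 382*c^2 + 52*c - 560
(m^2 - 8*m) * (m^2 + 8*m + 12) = m^4 - 52*m^2 - 96*m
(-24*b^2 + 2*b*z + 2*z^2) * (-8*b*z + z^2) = 192*b^3*z - 40*b^2*z^2 - 14*b*z^3 + 2*z^4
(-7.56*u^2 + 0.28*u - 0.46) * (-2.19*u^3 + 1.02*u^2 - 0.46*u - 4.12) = 16.5564*u^5 - 8.3244*u^4 + 4.7706*u^3 + 30.5492*u^2 - 0.942*u + 1.8952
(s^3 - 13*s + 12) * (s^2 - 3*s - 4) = s^5 - 3*s^4 - 17*s^3 + 51*s^2 + 16*s - 48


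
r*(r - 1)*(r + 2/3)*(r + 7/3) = r^4 + 2*r^3 - 13*r^2/9 - 14*r/9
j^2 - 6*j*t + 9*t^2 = (j - 3*t)^2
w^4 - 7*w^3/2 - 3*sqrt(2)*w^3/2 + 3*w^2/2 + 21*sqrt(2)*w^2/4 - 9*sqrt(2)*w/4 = w*(w - 3)*(w - 1/2)*(w - 3*sqrt(2)/2)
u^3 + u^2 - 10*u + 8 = (u - 2)*(u - 1)*(u + 4)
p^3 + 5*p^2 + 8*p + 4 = (p + 1)*(p + 2)^2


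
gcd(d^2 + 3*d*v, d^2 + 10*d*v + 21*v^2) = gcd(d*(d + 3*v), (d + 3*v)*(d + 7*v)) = d + 3*v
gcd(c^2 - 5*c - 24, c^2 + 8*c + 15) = c + 3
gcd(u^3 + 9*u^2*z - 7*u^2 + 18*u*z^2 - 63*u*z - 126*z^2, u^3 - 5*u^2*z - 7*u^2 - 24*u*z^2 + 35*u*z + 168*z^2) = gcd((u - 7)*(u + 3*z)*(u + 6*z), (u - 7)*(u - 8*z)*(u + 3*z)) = u^2 + 3*u*z - 7*u - 21*z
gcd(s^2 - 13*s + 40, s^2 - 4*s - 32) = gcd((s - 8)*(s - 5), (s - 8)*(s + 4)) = s - 8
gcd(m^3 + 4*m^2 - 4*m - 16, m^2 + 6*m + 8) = m^2 + 6*m + 8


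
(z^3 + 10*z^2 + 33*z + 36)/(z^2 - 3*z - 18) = (z^2 + 7*z + 12)/(z - 6)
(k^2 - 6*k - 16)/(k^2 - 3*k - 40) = (k + 2)/(k + 5)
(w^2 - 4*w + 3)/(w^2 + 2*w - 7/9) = 9*(w^2 - 4*w + 3)/(9*w^2 + 18*w - 7)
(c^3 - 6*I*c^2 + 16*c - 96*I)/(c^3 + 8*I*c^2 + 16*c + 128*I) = (c - 6*I)/(c + 8*I)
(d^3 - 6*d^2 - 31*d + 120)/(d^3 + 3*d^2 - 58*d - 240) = (d - 3)/(d + 6)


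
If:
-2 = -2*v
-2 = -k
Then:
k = 2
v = 1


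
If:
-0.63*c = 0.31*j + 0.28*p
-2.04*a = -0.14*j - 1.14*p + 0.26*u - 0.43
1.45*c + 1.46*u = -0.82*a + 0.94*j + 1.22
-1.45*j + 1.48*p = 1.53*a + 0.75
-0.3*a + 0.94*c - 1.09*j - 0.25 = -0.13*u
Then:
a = 0.48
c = -0.09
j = -0.39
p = 0.62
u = 0.40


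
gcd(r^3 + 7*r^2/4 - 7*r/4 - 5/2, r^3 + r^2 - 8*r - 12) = r + 2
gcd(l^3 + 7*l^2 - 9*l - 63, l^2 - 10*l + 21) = l - 3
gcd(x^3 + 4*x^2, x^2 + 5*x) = x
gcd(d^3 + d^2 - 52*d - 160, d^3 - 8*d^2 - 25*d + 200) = d^2 - 3*d - 40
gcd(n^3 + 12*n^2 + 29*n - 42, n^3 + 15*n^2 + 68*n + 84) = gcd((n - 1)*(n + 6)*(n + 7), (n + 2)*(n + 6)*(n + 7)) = n^2 + 13*n + 42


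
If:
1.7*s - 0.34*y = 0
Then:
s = 0.2*y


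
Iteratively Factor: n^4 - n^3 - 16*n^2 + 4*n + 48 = (n - 2)*(n^3 + n^2 - 14*n - 24) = (n - 2)*(n + 3)*(n^2 - 2*n - 8) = (n - 4)*(n - 2)*(n + 3)*(n + 2)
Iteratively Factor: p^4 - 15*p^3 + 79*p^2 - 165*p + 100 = (p - 5)*(p^3 - 10*p^2 + 29*p - 20) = (p - 5)^2*(p^2 - 5*p + 4) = (p - 5)^2*(p - 4)*(p - 1)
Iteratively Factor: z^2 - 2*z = (z - 2)*(z)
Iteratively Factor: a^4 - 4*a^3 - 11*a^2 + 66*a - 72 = (a + 4)*(a^3 - 8*a^2 + 21*a - 18) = (a - 2)*(a + 4)*(a^2 - 6*a + 9) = (a - 3)*(a - 2)*(a + 4)*(a - 3)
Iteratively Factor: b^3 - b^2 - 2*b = (b - 2)*(b^2 + b) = (b - 2)*(b + 1)*(b)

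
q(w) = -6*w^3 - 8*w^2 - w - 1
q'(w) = -18*w^2 - 16*w - 1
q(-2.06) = 19.56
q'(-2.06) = -44.42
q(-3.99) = 256.76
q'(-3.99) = -223.72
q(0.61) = -5.95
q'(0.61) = -17.46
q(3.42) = -338.00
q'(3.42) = -266.26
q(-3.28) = 127.94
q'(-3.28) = -142.17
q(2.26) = -113.38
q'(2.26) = -129.10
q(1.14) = -21.43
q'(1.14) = -42.63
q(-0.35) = -1.37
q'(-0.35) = 2.40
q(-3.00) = 92.00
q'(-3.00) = -115.00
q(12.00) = -11533.00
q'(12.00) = -2785.00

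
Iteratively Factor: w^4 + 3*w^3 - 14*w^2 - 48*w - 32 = (w + 1)*(w^3 + 2*w^2 - 16*w - 32) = (w - 4)*(w + 1)*(w^2 + 6*w + 8) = (w - 4)*(w + 1)*(w + 2)*(w + 4)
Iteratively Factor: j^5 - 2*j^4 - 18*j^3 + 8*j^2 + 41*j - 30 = (j + 3)*(j^4 - 5*j^3 - 3*j^2 + 17*j - 10) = (j - 5)*(j + 3)*(j^3 - 3*j + 2) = (j - 5)*(j - 1)*(j + 3)*(j^2 + j - 2) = (j - 5)*(j - 1)*(j + 2)*(j + 3)*(j - 1)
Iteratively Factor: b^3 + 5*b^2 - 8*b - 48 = (b + 4)*(b^2 + b - 12) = (b - 3)*(b + 4)*(b + 4)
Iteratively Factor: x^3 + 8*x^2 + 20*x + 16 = (x + 2)*(x^2 + 6*x + 8) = (x + 2)*(x + 4)*(x + 2)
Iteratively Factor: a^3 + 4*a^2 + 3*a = (a)*(a^2 + 4*a + 3) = a*(a + 3)*(a + 1)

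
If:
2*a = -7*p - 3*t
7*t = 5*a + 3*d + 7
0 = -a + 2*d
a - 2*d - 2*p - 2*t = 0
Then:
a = -7/3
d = -7/6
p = 7/6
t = -7/6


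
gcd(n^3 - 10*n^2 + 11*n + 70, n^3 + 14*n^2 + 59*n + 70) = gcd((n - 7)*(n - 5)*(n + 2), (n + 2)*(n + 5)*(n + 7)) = n + 2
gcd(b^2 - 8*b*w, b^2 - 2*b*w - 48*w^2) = -b + 8*w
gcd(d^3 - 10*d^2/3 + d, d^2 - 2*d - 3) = d - 3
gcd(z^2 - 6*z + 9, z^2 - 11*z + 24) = z - 3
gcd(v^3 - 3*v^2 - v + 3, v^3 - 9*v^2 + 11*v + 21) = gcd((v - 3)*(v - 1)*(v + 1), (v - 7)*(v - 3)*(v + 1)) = v^2 - 2*v - 3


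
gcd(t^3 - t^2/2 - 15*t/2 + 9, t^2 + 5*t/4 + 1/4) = 1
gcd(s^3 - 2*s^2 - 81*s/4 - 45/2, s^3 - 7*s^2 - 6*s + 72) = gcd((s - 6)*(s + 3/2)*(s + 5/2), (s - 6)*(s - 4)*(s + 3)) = s - 6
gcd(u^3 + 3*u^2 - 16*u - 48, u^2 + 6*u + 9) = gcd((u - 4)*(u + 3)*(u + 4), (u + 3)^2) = u + 3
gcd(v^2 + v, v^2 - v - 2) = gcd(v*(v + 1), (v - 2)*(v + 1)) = v + 1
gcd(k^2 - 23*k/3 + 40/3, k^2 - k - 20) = k - 5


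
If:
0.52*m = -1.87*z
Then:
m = -3.59615384615385*z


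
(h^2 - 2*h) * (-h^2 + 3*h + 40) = -h^4 + 5*h^3 + 34*h^2 - 80*h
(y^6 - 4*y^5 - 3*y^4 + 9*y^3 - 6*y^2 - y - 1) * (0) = 0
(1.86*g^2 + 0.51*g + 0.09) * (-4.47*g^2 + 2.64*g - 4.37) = -8.3142*g^4 + 2.6307*g^3 - 7.1841*g^2 - 1.9911*g - 0.3933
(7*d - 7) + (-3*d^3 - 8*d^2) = -3*d^3 - 8*d^2 + 7*d - 7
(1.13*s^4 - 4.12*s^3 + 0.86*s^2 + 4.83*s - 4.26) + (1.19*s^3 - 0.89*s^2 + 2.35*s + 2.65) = 1.13*s^4 - 2.93*s^3 - 0.03*s^2 + 7.18*s - 1.61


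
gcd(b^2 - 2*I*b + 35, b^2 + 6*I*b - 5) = b + 5*I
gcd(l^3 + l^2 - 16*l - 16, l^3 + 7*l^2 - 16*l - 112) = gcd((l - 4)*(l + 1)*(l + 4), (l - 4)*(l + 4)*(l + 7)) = l^2 - 16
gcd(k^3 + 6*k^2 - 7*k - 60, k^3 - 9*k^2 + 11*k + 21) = k - 3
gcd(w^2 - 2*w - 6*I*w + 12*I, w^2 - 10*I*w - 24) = w - 6*I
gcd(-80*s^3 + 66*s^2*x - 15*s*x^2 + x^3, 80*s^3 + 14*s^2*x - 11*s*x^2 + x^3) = 40*s^2 - 13*s*x + x^2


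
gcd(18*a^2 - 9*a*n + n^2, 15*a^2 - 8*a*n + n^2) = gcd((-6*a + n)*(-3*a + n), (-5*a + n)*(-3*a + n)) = 3*a - n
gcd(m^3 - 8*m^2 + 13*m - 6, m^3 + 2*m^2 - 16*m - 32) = 1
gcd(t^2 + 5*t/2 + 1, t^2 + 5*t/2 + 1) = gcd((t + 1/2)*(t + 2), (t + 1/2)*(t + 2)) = t^2 + 5*t/2 + 1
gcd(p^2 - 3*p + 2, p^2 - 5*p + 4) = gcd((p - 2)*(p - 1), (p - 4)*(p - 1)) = p - 1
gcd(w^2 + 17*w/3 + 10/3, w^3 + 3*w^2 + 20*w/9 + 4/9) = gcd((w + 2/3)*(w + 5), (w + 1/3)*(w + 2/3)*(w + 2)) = w + 2/3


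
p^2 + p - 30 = (p - 5)*(p + 6)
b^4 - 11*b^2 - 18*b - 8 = (b - 4)*(b + 1)^2*(b + 2)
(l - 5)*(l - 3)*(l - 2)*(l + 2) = l^4 - 8*l^3 + 11*l^2 + 32*l - 60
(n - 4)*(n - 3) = n^2 - 7*n + 12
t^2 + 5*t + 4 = (t + 1)*(t + 4)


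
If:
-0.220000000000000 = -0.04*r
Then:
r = 5.50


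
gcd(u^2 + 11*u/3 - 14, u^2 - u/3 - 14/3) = u - 7/3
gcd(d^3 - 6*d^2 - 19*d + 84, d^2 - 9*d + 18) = d - 3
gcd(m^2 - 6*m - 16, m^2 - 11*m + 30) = 1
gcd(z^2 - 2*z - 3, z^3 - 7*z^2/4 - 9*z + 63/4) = z - 3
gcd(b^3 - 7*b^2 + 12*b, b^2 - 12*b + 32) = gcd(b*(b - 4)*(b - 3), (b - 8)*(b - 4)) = b - 4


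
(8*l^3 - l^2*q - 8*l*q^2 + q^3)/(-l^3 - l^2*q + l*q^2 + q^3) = (-8*l + q)/(l + q)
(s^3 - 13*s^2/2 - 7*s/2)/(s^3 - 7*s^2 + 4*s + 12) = s*(2*s^2 - 13*s - 7)/(2*(s^3 - 7*s^2 + 4*s + 12))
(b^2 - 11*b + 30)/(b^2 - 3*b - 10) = (b - 6)/(b + 2)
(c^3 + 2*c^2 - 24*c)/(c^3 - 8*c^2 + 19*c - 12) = c*(c + 6)/(c^2 - 4*c + 3)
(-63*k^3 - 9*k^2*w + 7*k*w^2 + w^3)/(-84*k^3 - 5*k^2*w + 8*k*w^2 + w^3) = (3*k + w)/(4*k + w)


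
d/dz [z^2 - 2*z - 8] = 2*z - 2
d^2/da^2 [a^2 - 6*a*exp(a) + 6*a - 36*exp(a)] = -6*a*exp(a) - 48*exp(a) + 2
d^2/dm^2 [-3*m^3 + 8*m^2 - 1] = 16 - 18*m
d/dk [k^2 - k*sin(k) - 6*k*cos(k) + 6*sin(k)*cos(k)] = 6*k*sin(k) - k*cos(k) + 2*k - sin(k) - 6*cos(k) + 6*cos(2*k)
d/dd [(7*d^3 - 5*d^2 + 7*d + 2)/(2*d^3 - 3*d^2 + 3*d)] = (-11*d^4 + 14*d^3 - 6*d^2 + 12*d - 6)/(d^2*(4*d^4 - 12*d^3 + 21*d^2 - 18*d + 9))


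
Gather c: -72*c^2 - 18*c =-72*c^2 - 18*c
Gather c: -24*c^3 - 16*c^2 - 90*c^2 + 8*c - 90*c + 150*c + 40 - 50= -24*c^3 - 106*c^2 + 68*c - 10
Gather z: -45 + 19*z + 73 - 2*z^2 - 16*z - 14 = -2*z^2 + 3*z + 14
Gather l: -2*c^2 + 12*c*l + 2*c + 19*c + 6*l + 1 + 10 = -2*c^2 + 21*c + l*(12*c + 6) + 11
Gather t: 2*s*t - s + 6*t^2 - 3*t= -s + 6*t^2 + t*(2*s - 3)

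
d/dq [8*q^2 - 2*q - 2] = 16*q - 2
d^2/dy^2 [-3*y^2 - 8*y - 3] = -6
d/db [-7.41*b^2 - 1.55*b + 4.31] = -14.82*b - 1.55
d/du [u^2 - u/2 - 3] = 2*u - 1/2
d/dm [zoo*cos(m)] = zoo*sin(m)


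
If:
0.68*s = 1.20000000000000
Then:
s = 1.76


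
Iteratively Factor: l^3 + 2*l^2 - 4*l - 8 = (l - 2)*(l^2 + 4*l + 4) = (l - 2)*(l + 2)*(l + 2)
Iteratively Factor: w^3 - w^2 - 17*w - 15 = (w - 5)*(w^2 + 4*w + 3) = (w - 5)*(w + 3)*(w + 1)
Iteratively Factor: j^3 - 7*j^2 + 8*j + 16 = (j + 1)*(j^2 - 8*j + 16) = (j - 4)*(j + 1)*(j - 4)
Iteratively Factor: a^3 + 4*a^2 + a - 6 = (a + 2)*(a^2 + 2*a - 3) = (a - 1)*(a + 2)*(a + 3)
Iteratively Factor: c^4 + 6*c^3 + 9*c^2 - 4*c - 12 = (c + 2)*(c^3 + 4*c^2 + c - 6) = (c - 1)*(c + 2)*(c^2 + 5*c + 6) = (c - 1)*(c + 2)^2*(c + 3)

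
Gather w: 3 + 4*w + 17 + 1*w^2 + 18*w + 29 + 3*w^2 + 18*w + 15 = 4*w^2 + 40*w + 64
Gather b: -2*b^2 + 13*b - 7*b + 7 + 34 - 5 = -2*b^2 + 6*b + 36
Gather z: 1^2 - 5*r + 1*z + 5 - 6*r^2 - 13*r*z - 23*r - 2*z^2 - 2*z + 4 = -6*r^2 - 28*r - 2*z^2 + z*(-13*r - 1) + 10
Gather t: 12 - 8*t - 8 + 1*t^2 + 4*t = t^2 - 4*t + 4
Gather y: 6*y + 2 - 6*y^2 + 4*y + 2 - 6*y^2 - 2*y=-12*y^2 + 8*y + 4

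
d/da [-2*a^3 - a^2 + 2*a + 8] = -6*a^2 - 2*a + 2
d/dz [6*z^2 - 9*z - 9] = 12*z - 9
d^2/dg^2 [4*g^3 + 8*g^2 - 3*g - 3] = 24*g + 16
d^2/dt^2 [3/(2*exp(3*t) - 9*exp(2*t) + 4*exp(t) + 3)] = 6*((-9*exp(2*t) + 18*exp(t) - 2)*(2*exp(3*t) - 9*exp(2*t) + 4*exp(t) + 3) + 4*(3*exp(2*t) - 9*exp(t) + 2)^2*exp(t))*exp(t)/(2*exp(3*t) - 9*exp(2*t) + 4*exp(t) + 3)^3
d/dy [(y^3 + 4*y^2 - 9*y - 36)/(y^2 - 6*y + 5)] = (y^4 - 12*y^3 + 112*y - 261)/(y^4 - 12*y^3 + 46*y^2 - 60*y + 25)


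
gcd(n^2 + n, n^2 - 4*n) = n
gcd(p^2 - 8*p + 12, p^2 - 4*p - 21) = 1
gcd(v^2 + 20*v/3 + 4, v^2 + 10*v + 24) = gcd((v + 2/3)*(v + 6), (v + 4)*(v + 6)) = v + 6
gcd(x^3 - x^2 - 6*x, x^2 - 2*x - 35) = 1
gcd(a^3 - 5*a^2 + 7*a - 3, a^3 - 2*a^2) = 1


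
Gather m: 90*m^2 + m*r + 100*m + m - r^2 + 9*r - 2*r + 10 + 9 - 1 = 90*m^2 + m*(r + 101) - r^2 + 7*r + 18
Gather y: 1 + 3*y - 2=3*y - 1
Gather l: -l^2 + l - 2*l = -l^2 - l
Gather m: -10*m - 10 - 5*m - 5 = -15*m - 15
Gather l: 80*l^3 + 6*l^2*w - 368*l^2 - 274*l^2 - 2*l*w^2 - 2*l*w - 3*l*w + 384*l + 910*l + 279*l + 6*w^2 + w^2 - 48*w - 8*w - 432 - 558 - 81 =80*l^3 + l^2*(6*w - 642) + l*(-2*w^2 - 5*w + 1573) + 7*w^2 - 56*w - 1071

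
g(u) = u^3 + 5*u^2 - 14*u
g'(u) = 3*u^2 + 10*u - 14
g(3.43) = 51.16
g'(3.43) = 55.59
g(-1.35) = 25.55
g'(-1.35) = -22.03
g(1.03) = -8.02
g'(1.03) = -0.52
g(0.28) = -3.51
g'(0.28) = -10.96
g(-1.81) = 35.79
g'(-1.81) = -22.27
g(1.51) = -6.30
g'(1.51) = 7.94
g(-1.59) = 30.88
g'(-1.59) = -22.32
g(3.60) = 61.06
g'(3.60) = 60.88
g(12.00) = 2280.00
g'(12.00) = 538.00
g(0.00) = 0.00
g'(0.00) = -14.00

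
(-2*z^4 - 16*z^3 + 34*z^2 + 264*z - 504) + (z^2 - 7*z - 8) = -2*z^4 - 16*z^3 + 35*z^2 + 257*z - 512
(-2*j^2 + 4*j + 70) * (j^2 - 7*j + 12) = -2*j^4 + 18*j^3 + 18*j^2 - 442*j + 840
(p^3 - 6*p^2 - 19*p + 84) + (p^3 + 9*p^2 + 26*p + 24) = 2*p^3 + 3*p^2 + 7*p + 108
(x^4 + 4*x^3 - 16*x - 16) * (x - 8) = x^5 - 4*x^4 - 32*x^3 - 16*x^2 + 112*x + 128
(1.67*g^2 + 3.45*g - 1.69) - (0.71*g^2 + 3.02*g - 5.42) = 0.96*g^2 + 0.43*g + 3.73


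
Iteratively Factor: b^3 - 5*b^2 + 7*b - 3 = (b - 3)*(b^2 - 2*b + 1) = (b - 3)*(b - 1)*(b - 1)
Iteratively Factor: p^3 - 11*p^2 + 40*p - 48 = (p - 3)*(p^2 - 8*p + 16) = (p - 4)*(p - 3)*(p - 4)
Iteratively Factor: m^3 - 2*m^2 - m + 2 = (m - 2)*(m^2 - 1) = (m - 2)*(m + 1)*(m - 1)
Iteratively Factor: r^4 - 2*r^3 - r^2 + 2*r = (r)*(r^3 - 2*r^2 - r + 2) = r*(r - 1)*(r^2 - r - 2) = r*(r - 1)*(r + 1)*(r - 2)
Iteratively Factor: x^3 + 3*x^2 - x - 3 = (x - 1)*(x^2 + 4*x + 3) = (x - 1)*(x + 3)*(x + 1)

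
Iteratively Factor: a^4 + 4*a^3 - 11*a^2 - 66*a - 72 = (a + 3)*(a^3 + a^2 - 14*a - 24) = (a - 4)*(a + 3)*(a^2 + 5*a + 6) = (a - 4)*(a + 2)*(a + 3)*(a + 3)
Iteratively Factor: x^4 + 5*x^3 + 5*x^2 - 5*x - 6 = (x - 1)*(x^3 + 6*x^2 + 11*x + 6) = (x - 1)*(x + 2)*(x^2 + 4*x + 3) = (x - 1)*(x + 2)*(x + 3)*(x + 1)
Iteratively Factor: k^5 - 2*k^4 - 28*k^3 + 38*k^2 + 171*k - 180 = (k - 1)*(k^4 - k^3 - 29*k^2 + 9*k + 180) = (k - 1)*(k + 4)*(k^3 - 5*k^2 - 9*k + 45) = (k - 1)*(k + 3)*(k + 4)*(k^2 - 8*k + 15) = (k - 5)*(k - 1)*(k + 3)*(k + 4)*(k - 3)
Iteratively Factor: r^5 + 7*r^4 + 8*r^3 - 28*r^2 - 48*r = (r + 4)*(r^4 + 3*r^3 - 4*r^2 - 12*r) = (r + 3)*(r + 4)*(r^3 - 4*r) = (r - 2)*(r + 3)*(r + 4)*(r^2 + 2*r) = (r - 2)*(r + 2)*(r + 3)*(r + 4)*(r)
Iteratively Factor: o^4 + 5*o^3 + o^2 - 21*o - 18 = (o + 3)*(o^3 + 2*o^2 - 5*o - 6) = (o + 3)^2*(o^2 - o - 2) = (o - 2)*(o + 3)^2*(o + 1)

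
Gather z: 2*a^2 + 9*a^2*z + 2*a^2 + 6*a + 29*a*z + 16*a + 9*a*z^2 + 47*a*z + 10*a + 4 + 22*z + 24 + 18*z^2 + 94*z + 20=4*a^2 + 32*a + z^2*(9*a + 18) + z*(9*a^2 + 76*a + 116) + 48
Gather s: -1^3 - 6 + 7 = 0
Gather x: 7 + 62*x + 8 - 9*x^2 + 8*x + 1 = -9*x^2 + 70*x + 16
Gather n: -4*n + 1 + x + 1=-4*n + x + 2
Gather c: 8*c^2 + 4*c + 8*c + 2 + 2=8*c^2 + 12*c + 4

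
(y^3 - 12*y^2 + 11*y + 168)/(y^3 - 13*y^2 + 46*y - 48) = (y^2 - 4*y - 21)/(y^2 - 5*y + 6)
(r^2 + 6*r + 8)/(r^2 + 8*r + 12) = (r + 4)/(r + 6)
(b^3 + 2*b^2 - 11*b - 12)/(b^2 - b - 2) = (b^2 + b - 12)/(b - 2)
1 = 1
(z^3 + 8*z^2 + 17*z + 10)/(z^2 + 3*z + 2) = z + 5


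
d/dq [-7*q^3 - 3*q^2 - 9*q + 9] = -21*q^2 - 6*q - 9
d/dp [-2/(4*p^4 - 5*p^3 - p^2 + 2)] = 2*p*(16*p^2 - 15*p - 2)/(4*p^4 - 5*p^3 - p^2 + 2)^2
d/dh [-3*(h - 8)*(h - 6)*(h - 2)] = -9*h^2 + 96*h - 228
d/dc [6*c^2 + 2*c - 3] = 12*c + 2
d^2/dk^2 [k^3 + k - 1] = 6*k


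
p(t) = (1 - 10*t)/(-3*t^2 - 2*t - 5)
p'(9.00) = -0.03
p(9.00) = 0.33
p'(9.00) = -0.03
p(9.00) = 0.33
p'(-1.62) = -0.39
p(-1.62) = -1.79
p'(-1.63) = -0.40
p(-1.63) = -1.78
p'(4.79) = -0.09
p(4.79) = 0.56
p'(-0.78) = 1.05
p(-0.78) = -1.67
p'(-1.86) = -0.46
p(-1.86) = -1.68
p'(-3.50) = -0.28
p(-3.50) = -1.04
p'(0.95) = 0.33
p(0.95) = 0.88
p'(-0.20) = 2.23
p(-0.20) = -0.64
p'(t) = (1 - 10*t)*(6*t + 2)/(-3*t^2 - 2*t - 5)^2 - 10/(-3*t^2 - 2*t - 5)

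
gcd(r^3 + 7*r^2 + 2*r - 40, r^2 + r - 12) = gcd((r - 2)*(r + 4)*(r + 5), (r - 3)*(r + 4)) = r + 4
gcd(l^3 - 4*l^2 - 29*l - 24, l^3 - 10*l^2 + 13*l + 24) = l^2 - 7*l - 8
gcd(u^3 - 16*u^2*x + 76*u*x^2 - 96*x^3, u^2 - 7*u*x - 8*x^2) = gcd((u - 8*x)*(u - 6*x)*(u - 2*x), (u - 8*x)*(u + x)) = -u + 8*x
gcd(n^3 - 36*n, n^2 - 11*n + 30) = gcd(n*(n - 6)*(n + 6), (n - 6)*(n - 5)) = n - 6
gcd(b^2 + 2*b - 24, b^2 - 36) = b + 6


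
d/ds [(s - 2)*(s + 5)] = 2*s + 3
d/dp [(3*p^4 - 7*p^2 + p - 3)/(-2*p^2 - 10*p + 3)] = 3*(-4*p^5 - 30*p^4 + 12*p^3 + 24*p^2 - 18*p - 9)/(4*p^4 + 40*p^3 + 88*p^2 - 60*p + 9)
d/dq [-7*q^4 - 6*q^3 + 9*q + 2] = -28*q^3 - 18*q^2 + 9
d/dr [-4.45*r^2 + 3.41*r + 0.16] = 3.41 - 8.9*r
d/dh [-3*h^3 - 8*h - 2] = -9*h^2 - 8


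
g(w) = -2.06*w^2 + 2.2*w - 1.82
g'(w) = 2.2 - 4.12*w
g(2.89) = -12.67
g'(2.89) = -9.71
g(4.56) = -34.62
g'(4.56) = -16.59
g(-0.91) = -5.53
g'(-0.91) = 5.95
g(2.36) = -8.10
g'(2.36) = -7.52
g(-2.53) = -20.57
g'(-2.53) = 12.62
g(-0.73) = -4.52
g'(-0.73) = 5.21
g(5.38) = -49.61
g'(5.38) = -19.97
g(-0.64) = -4.07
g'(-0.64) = 4.84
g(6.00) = -62.78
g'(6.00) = -22.52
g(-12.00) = -324.86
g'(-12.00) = 51.64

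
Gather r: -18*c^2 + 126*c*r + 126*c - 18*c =-18*c^2 + 126*c*r + 108*c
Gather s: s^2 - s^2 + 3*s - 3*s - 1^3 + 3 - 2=0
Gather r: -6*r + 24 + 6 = 30 - 6*r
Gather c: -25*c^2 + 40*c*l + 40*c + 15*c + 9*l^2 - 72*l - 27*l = -25*c^2 + c*(40*l + 55) + 9*l^2 - 99*l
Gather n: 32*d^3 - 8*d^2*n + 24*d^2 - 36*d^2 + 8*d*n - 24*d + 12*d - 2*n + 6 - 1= 32*d^3 - 12*d^2 - 12*d + n*(-8*d^2 + 8*d - 2) + 5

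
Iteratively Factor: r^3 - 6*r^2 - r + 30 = (r + 2)*(r^2 - 8*r + 15) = (r - 5)*(r + 2)*(r - 3)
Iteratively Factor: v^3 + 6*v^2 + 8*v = (v + 2)*(v^2 + 4*v) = v*(v + 2)*(v + 4)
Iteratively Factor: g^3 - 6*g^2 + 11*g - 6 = (g - 1)*(g^2 - 5*g + 6) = (g - 3)*(g - 1)*(g - 2)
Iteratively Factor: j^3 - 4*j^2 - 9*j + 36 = (j - 3)*(j^2 - j - 12) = (j - 3)*(j + 3)*(j - 4)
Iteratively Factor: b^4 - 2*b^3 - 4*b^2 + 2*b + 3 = (b - 1)*(b^3 - b^2 - 5*b - 3) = (b - 1)*(b + 1)*(b^2 - 2*b - 3) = (b - 3)*(b - 1)*(b + 1)*(b + 1)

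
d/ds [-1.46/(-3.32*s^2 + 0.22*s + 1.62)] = (0.3212 - 9.6944*s)/(-3.32*s^2 + 0.22*s + 1.62)^2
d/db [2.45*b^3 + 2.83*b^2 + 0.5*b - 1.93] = 7.35*b^2 + 5.66*b + 0.5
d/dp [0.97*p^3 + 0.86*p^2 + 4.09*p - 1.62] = 2.91*p^2 + 1.72*p + 4.09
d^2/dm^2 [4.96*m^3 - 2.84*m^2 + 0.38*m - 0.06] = 29.76*m - 5.68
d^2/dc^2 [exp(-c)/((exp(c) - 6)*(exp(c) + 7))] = (9*exp(4*c) + 11*exp(3*c) - 80*exp(2*c) - 126*exp(c) + 1764)*exp(-c)/(exp(6*c) + 3*exp(5*c) - 123*exp(4*c) - 251*exp(3*c) + 5166*exp(2*c) + 5292*exp(c) - 74088)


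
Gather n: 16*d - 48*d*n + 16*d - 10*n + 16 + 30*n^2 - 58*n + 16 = 32*d + 30*n^2 + n*(-48*d - 68) + 32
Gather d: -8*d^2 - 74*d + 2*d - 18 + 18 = -8*d^2 - 72*d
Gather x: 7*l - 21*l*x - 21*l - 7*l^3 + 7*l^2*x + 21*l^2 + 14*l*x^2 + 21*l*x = -7*l^3 + 7*l^2*x + 21*l^2 + 14*l*x^2 - 14*l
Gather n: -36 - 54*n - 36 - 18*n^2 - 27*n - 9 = -18*n^2 - 81*n - 81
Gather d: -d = -d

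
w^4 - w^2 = w^2*(w - 1)*(w + 1)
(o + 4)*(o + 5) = o^2 + 9*o + 20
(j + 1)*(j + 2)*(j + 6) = j^3 + 9*j^2 + 20*j + 12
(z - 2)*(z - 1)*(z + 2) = z^3 - z^2 - 4*z + 4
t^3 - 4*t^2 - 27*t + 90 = (t - 6)*(t - 3)*(t + 5)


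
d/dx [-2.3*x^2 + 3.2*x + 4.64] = 3.2 - 4.6*x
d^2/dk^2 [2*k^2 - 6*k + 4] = 4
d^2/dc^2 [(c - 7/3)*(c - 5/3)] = 2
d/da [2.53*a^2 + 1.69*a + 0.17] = 5.06*a + 1.69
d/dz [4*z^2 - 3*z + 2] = 8*z - 3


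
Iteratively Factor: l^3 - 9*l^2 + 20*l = (l - 4)*(l^2 - 5*l) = l*(l - 4)*(l - 5)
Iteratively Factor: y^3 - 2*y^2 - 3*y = (y - 3)*(y^2 + y) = y*(y - 3)*(y + 1)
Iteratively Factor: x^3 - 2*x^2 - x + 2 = (x - 1)*(x^2 - x - 2) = (x - 2)*(x - 1)*(x + 1)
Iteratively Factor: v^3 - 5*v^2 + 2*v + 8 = (v + 1)*(v^2 - 6*v + 8) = (v - 2)*(v + 1)*(v - 4)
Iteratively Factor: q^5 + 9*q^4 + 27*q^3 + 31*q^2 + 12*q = (q + 3)*(q^4 + 6*q^3 + 9*q^2 + 4*q) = (q + 1)*(q + 3)*(q^3 + 5*q^2 + 4*q) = (q + 1)^2*(q + 3)*(q^2 + 4*q) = (q + 1)^2*(q + 3)*(q + 4)*(q)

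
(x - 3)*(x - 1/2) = x^2 - 7*x/2 + 3/2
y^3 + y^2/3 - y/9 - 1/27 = (y - 1/3)*(y + 1/3)^2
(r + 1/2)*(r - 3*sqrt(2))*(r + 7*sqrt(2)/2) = r^3 + r^2/2 + sqrt(2)*r^2/2 - 21*r + sqrt(2)*r/4 - 21/2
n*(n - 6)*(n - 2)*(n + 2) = n^4 - 6*n^3 - 4*n^2 + 24*n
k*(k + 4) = k^2 + 4*k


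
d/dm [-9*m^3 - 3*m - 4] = -27*m^2 - 3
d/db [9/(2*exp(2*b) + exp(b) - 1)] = (-36*exp(b) - 9)*exp(b)/(2*exp(2*b) + exp(b) - 1)^2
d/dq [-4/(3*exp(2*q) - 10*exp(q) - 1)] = (24*exp(q) - 40)*exp(q)/(-3*exp(2*q) + 10*exp(q) + 1)^2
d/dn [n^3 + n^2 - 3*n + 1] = 3*n^2 + 2*n - 3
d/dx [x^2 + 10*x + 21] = 2*x + 10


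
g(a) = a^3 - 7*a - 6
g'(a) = 3*a^2 - 7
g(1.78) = -12.82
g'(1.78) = 2.51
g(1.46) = -13.11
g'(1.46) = -0.61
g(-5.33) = -120.11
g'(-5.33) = 78.23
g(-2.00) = 0.00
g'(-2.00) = 5.00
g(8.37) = 521.79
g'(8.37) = 203.17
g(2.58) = -6.89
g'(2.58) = 12.97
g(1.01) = -12.04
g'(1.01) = -3.94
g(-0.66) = -1.67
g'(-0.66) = -5.69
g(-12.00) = -1650.00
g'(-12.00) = 425.00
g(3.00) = 0.00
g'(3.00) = 20.00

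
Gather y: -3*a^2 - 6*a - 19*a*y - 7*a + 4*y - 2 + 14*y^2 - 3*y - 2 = -3*a^2 - 13*a + 14*y^2 + y*(1 - 19*a) - 4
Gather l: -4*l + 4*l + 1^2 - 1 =0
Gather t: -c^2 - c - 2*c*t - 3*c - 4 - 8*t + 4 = -c^2 - 4*c + t*(-2*c - 8)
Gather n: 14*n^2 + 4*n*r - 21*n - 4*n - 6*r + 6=14*n^2 + n*(4*r - 25) - 6*r + 6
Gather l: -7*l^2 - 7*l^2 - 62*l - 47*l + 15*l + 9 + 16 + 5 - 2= -14*l^2 - 94*l + 28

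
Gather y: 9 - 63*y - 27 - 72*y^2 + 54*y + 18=-72*y^2 - 9*y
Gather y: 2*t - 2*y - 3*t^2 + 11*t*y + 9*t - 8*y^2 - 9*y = -3*t^2 + 11*t - 8*y^2 + y*(11*t - 11)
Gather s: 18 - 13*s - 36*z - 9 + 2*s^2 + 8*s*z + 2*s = 2*s^2 + s*(8*z - 11) - 36*z + 9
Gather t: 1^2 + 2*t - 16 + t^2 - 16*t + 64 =t^2 - 14*t + 49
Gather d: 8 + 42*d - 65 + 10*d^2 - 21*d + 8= 10*d^2 + 21*d - 49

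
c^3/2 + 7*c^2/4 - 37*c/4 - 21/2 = (c/2 + 1/2)*(c - 7/2)*(c + 6)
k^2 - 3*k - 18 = (k - 6)*(k + 3)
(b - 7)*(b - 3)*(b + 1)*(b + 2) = b^4 - 7*b^3 - 7*b^2 + 43*b + 42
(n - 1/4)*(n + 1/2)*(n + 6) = n^3 + 25*n^2/4 + 11*n/8 - 3/4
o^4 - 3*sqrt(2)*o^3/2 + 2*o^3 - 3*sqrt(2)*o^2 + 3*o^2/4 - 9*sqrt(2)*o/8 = o*(o + 1/2)*(o + 3/2)*(o - 3*sqrt(2)/2)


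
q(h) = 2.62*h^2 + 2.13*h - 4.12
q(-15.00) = 553.43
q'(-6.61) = -32.51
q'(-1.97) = -8.19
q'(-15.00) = -76.47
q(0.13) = -3.80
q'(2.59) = 15.70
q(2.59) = 18.97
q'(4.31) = 24.71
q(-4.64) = 42.40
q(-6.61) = 96.27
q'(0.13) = 2.81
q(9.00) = 227.27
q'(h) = 5.24*h + 2.13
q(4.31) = 53.73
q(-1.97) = 1.85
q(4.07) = 47.95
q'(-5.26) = -25.43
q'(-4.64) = -22.18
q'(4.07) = 23.46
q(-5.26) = 57.17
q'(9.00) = 49.29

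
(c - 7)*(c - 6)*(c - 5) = c^3 - 18*c^2 + 107*c - 210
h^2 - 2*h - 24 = (h - 6)*(h + 4)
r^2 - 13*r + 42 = (r - 7)*(r - 6)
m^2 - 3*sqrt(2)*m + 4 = (m - 2*sqrt(2))*(m - sqrt(2))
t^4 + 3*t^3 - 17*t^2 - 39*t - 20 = (t - 4)*(t + 1)^2*(t + 5)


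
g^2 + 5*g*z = g*(g + 5*z)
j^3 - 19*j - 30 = (j - 5)*(j + 2)*(j + 3)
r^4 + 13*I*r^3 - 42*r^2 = r^2*(r + 6*I)*(r + 7*I)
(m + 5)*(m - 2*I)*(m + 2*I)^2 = m^4 + 5*m^3 + 2*I*m^3 + 4*m^2 + 10*I*m^2 + 20*m + 8*I*m + 40*I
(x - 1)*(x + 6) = x^2 + 5*x - 6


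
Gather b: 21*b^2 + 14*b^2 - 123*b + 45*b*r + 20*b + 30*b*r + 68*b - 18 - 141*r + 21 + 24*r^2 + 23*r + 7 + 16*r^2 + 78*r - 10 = 35*b^2 + b*(75*r - 35) + 40*r^2 - 40*r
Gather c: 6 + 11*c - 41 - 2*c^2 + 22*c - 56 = -2*c^2 + 33*c - 91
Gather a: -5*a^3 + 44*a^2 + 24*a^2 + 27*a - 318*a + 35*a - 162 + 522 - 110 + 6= -5*a^3 + 68*a^2 - 256*a + 256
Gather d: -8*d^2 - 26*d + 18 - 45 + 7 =-8*d^2 - 26*d - 20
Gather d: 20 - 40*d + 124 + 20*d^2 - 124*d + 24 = 20*d^2 - 164*d + 168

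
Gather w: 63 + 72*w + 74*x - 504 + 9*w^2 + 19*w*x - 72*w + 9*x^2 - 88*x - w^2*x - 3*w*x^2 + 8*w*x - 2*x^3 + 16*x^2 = w^2*(9 - x) + w*(-3*x^2 + 27*x) - 2*x^3 + 25*x^2 - 14*x - 441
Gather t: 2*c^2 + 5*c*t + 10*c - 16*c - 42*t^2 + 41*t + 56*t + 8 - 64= 2*c^2 - 6*c - 42*t^2 + t*(5*c + 97) - 56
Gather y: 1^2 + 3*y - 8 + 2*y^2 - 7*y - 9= 2*y^2 - 4*y - 16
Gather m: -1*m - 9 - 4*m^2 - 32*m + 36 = -4*m^2 - 33*m + 27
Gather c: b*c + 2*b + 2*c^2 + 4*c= 2*b + 2*c^2 + c*(b + 4)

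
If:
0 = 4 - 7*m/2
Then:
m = 8/7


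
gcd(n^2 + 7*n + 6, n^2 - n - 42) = n + 6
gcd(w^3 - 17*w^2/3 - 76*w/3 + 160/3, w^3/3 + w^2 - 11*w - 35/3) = 1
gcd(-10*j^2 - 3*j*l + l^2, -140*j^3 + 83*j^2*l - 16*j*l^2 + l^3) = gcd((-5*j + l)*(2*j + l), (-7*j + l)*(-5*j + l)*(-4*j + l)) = 5*j - l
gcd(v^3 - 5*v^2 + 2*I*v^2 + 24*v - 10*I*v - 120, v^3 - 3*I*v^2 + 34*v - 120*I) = v^2 + 2*I*v + 24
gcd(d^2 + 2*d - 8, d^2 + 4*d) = d + 4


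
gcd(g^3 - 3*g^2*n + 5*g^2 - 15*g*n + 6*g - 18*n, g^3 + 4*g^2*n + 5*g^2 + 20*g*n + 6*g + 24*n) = g^2 + 5*g + 6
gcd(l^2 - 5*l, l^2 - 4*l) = l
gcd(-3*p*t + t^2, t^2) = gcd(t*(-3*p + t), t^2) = t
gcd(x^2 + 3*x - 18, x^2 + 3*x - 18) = x^2 + 3*x - 18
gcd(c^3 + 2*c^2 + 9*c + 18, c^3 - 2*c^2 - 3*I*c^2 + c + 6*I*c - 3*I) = c - 3*I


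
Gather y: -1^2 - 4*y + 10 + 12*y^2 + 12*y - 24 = 12*y^2 + 8*y - 15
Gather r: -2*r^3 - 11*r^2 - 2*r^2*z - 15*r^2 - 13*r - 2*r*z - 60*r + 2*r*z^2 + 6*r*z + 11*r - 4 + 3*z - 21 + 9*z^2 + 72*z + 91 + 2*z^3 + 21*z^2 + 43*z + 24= -2*r^3 + r^2*(-2*z - 26) + r*(2*z^2 + 4*z - 62) + 2*z^3 + 30*z^2 + 118*z + 90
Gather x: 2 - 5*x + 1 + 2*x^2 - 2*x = 2*x^2 - 7*x + 3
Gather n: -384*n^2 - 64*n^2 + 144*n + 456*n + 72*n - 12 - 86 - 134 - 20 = -448*n^2 + 672*n - 252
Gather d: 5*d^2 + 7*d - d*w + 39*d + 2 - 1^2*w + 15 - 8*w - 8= 5*d^2 + d*(46 - w) - 9*w + 9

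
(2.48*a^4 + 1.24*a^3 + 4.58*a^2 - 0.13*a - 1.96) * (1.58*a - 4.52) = 3.9184*a^5 - 9.2504*a^4 + 1.6316*a^3 - 20.907*a^2 - 2.5092*a + 8.8592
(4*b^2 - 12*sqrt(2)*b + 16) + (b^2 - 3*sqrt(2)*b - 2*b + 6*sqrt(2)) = 5*b^2 - 15*sqrt(2)*b - 2*b + 6*sqrt(2) + 16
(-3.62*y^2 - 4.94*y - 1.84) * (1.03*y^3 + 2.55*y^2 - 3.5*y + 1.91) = -3.7286*y^5 - 14.3192*y^4 - 1.8222*y^3 + 5.6838*y^2 - 2.9954*y - 3.5144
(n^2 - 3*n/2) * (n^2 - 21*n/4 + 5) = n^4 - 27*n^3/4 + 103*n^2/8 - 15*n/2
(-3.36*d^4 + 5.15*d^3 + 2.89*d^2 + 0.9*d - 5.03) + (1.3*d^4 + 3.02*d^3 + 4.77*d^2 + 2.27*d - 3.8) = -2.06*d^4 + 8.17*d^3 + 7.66*d^2 + 3.17*d - 8.83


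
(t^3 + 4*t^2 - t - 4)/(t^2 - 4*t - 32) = (t^2 - 1)/(t - 8)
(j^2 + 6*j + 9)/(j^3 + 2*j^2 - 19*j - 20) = (j^2 + 6*j + 9)/(j^3 + 2*j^2 - 19*j - 20)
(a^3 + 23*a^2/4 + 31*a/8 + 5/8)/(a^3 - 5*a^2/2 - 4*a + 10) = (8*a^3 + 46*a^2 + 31*a + 5)/(4*(2*a^3 - 5*a^2 - 8*a + 20))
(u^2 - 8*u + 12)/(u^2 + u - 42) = (u - 2)/(u + 7)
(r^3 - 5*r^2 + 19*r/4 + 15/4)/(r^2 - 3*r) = r - 2 - 5/(4*r)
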